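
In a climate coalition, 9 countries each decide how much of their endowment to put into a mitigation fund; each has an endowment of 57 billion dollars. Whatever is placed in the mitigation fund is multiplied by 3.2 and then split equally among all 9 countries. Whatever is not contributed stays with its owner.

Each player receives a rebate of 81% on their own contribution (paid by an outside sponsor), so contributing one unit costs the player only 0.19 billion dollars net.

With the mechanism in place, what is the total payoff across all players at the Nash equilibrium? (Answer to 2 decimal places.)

Under the mechanism each unit contributed yields (3.2/9) / 0.19 = 1.8713 back to its contributor per unit of net cost, which exceeds 1, making full contribution the dominant choice for everyone.
At the Nash equilibrium everyone contributes 57. Group total payoff = 9 × (57 × 0.81 + 3.2 × 57) = 2057.13.

2057.13 billion dollars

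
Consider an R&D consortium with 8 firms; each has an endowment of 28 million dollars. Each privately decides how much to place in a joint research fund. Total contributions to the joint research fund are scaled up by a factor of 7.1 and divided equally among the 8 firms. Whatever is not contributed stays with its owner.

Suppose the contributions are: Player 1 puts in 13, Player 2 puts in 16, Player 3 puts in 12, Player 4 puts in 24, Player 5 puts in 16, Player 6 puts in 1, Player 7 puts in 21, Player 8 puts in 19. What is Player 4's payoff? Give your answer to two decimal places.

Total contributed: 13 + 16 + 12 + 24 + 16 + 1 + 21 + 19 = 122.
Each receives 7.1 × 122 / 8 = 108.28 from the joint research fund.
Player 4 keeps 28 − 24 = 4, so Player 4's payoff is 4 + 108.28 = 112.28.

112.28 million dollars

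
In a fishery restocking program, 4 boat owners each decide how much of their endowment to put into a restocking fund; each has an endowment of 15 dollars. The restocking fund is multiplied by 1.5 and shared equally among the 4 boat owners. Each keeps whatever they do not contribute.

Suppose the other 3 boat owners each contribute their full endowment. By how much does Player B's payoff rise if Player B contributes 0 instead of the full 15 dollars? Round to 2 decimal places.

9.38 dollars

Switching from a contribution of 15 to 0 lets Player B keep an extra 15 dollars, but lowers the restocking fund by 15, which costs Player B their own share of that drop: 1.5/4 × 15 = 5.62.
Net gain = 15 − 5.62 = 9.38. The private return per contributed unit (0.3750) is below 1, so free-riding is indeed the best response regardless of what the others do.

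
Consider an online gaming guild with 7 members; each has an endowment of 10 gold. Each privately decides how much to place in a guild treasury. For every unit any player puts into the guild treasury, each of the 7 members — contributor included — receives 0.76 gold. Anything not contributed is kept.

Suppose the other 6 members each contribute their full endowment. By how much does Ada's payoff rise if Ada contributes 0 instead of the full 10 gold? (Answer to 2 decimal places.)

Switching from a contribution of 10 to 0 lets Ada keep an extra 10 gold, but lowers the guild treasury by 10, which costs Ada their own share of that drop: 0.76 × 10 = 7.60.
Net gain = 10 − 7.60 = 2.40. The private return per contributed unit (0.76) is below 1, so free-riding is indeed the best response regardless of what the others do.

2.40 gold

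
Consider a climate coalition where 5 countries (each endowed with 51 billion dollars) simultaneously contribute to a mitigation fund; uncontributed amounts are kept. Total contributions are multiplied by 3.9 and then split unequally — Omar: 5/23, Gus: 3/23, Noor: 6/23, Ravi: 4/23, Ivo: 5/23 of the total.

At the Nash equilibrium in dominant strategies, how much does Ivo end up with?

94.24 billion dollars

A player with share s gets back 3.9·s per unit contributed, so full contribution is dominant for anyone with s > 1/3.9 = 0.2564 and zero contribution is dominant for anyone below.
The only share above 0.2564 is Noor's 6/23, contributing 51; the remaining 4 contribute 0. Total contributed: 51.
Ivo keeps 51 and receives 3.9 × 51 × 5/23 = 43.24 from the mitigation fund, for a payoff of 94.24.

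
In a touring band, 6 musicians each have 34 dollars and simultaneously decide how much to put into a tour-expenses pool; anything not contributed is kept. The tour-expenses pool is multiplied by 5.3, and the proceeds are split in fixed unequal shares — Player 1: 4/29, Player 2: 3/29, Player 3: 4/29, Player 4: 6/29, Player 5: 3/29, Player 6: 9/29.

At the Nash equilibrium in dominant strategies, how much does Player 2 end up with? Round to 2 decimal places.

Each unit j contributes comes back to j as 5.3 × (j's share), so j prefers to contribute only if that share exceeds 1/5.3 = 0.1887; otherwise keeping the unit dominates.
Player 4 and Player 6 are above the threshold, contributing 34 each; the remaining 4 contribute 0. Total contributed: 68.
Player 2 keeps 34 and receives 5.3 × 68 × 3/29 = 37.28 from the tour-expenses pool, for a payoff of 71.28.

71.28 dollars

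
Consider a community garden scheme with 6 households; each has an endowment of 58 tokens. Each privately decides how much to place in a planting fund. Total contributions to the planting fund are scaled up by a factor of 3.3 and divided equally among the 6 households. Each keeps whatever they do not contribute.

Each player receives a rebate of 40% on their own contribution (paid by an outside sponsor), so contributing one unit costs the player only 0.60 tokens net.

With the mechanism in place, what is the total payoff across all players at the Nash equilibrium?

348.00 tokens

Even with the mechanism, each unit contributed returns only (3.3/6) / 0.60 = 0.9167 per unit of net cost, so contributing nothing is still dominant.
At the Nash equilibrium no one contributes; group total payoff = 6 × 58 = 348.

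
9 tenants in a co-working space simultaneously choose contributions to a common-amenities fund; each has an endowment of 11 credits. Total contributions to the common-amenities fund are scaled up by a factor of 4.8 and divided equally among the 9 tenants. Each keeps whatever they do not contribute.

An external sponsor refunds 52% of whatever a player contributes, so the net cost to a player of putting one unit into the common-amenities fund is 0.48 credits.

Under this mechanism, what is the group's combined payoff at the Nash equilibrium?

With the mechanism, a contributed unit returns (4.8/9) / 0.48 = 1.1111 per unit of net cost to the contributor — now above 1 — so contributing fully is weakly dominant for every player.
At the Nash equilibrium everyone contributes 11. Group total payoff = 9 × (11 × 0.52 + 4.8 × 11) = 526.68.

526.68 credits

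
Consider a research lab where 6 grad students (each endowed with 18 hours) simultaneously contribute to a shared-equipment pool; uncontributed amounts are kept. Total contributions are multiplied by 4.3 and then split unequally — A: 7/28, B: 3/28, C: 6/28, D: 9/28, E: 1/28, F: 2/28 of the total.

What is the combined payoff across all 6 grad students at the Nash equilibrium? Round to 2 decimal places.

A player with share s gets back 4.3·s per unit contributed, so full contribution is dominant for anyone with s > 1/4.3 = 0.2326 and zero contribution is dominant for anyone below.
The shares above 0.2326 belong to A and D, contributing 18 each; the remaining 4 contribute 0. Total contributed: 36.
The shared-equipment pool pays out 4.3 × 36 = 154.80 in total (split across the unequal shares, but the aggregate is all that matters for the group sum).
The 4 free-riders keep 18 each, adding 72. Group total = 72 + 154.80 = 226.80.

226.80 hours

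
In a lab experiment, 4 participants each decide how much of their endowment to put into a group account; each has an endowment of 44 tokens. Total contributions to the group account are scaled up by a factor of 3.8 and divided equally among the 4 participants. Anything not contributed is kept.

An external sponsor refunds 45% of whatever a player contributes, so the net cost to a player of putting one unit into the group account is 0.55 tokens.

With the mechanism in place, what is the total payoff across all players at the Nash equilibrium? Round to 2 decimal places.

Under the mechanism each unit contributed yields (3.8/4) / 0.55 = 1.7273 back to its contributor per unit of net cost, which exceeds 1, making full contribution the dominant choice for everyone.
At the Nash equilibrium everyone contributes 44. Group total payoff = 4 × (44 × 0.45 + 3.8 × 44) = 748.00.

748.00 tokens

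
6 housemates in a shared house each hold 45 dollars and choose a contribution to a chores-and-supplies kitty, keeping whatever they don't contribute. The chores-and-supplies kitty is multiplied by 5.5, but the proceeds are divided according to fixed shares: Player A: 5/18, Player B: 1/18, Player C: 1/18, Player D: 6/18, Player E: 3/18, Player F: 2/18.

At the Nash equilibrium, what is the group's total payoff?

For player j, contributing a unit is worthwhile iff 5.5 × (j's share) ≥ 1, i.e. iff j's share is at least 0.1818.
Player A and Player D are above the threshold, contributing 45 each; the remaining 4 contribute 0. Total contributed: 90.
The chores-and-supplies kitty pays out 5.5 × 90 = 495.00 in total (split across the unequal shares, but the aggregate is all that matters for the group sum).
The 4 free-riders keep 45 each, adding 180. Group total = 180 + 495.00 = 675.00.

675.00 dollars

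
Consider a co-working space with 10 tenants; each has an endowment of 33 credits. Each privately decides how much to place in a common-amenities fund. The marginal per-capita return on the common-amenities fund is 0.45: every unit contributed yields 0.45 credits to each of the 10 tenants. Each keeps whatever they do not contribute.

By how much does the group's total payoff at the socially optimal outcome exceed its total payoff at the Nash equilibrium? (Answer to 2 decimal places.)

1155.00 credits

The private return per contributed unit is 0.45 < 1, so contributing 0 is dominant for every player. At the Nash equilibrium everyone keeps their 33, and the group total is 10 × 33 = 330.
Each contributed unit returns 4.500 to the group as a whole (0.45 to each of 10 players), which exceeds 1, so the social optimum is full contribution: group total = 4.500 × 330 = 1485.00.
Efficiency loss = 1485.00 − 330 = 1155.00.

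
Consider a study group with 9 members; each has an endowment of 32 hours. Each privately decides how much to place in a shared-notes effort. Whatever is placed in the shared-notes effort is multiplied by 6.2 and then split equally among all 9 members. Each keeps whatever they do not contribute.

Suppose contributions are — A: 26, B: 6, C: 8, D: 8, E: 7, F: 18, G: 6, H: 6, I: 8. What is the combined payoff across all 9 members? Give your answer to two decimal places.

771.60 hours

Total contributed: 26 + 6 + 8 + 8 + 7 + 18 + 6 + 6 + 8 = 93; total kept: 9 × 32 − 93 = 195.
The shared-notes effort pays out 6.2 × 93 = 576.60 in aggregate.
Group total = 195 + 576.60 = 771.60.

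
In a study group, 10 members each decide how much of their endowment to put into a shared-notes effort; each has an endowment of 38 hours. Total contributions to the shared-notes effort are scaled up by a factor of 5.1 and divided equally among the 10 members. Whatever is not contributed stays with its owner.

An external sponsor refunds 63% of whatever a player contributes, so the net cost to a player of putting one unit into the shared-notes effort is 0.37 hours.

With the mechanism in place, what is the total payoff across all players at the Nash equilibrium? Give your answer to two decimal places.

Under the mechanism each unit contributed yields (5.1/10) / 0.37 = 1.3784 back to its contributor per unit of net cost, which exceeds 1, making full contribution the dominant choice for everyone.
At the Nash equilibrium everyone contributes 38. Group total payoff = 10 × (38 × 0.63 + 5.1 × 38) = 2177.40.

2177.40 hours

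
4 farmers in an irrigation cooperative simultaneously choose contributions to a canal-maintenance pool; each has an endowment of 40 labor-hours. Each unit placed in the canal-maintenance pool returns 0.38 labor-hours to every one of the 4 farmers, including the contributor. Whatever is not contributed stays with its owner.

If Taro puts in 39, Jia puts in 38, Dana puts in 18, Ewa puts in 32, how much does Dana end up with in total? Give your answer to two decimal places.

Total contributed: 39 + 38 + 18 + 32 = 127.
Each receives 0.38 × 127 = 48.26 from the canal-maintenance pool.
Dana keeps 40 − 18 = 22, so Dana's payoff is 22 + 48.26 = 70.26.

70.26 labor-hours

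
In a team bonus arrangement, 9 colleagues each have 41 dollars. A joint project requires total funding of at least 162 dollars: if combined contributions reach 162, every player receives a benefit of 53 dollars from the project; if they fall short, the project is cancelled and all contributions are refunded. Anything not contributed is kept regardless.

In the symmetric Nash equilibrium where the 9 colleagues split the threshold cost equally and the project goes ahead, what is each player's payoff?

Equal share of the threshold: 162/9 = 18.
At this profile no one gains by cutting their contribution: any cut drops the total below 162, the project is cancelled, contributions are refunded, and the deviator ends with 41, which is less than 41 − 18 + 53 = 76. Contributing more than 18 just wastes the excess. So contributing exactly 18 is a best response.
Each player's payoff: 41 − 18 + 53 = 76.

76 dollars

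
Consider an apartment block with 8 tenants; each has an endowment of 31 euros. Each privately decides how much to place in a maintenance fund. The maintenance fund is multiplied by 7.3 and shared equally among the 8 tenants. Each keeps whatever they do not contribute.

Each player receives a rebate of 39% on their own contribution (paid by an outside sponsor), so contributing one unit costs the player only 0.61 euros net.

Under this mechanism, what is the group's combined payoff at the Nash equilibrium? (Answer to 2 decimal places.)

1907.12 euros

Under the mechanism each unit contributed yields (7.3/8) / 0.61 = 1.4959 back to its contributor per unit of net cost, which exceeds 1, making full contribution the dominant choice for everyone.
So the Nash equilibrium is full contribution by all 8; the group earns 8 × (31 × 0.39 + 7.3 × 31) = 1907.12.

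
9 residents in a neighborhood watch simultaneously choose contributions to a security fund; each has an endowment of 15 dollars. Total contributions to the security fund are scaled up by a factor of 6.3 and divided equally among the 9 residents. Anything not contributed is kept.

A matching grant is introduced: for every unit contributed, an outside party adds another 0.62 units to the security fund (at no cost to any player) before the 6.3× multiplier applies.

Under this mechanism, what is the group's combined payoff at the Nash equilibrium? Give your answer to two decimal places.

1377.81 dollars

The effective private return per unit is now 6.3 × 1.62 / 9 = 1.1340 > 1, so every player's dominant strategy flips to full contribution.
At the Nash equilibrium everyone contributes 15. Group total payoff = 6.3 × 1.62 × 135 = 1377.81.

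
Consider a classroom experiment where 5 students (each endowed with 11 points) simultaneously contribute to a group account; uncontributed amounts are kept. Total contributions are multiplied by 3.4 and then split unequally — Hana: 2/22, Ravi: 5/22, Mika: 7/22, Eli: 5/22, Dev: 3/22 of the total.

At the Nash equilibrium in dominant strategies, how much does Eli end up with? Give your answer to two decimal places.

For player j, contributing a unit is worthwhile iff 3.4 × (j's share) ≥ 1, i.e. iff j's share is at least 0.2941.
Only Mika (7/22) clears that bar, contributing 11; the remaining 4 contribute 0. Total contributed: 11.
Eli keeps 11 and receives 3.4 × 11 × 5/22 = 8.50 from the group account, for a payoff of 19.50.

19.50 points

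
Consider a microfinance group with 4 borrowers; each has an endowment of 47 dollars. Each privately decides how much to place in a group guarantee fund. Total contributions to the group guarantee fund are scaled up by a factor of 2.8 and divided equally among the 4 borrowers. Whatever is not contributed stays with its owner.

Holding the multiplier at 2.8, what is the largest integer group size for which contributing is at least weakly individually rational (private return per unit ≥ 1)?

Private return per unit is 2.8/(group size), which is ≥ 1 whenever the group size is ≤ 2.8.
The largest such integer is 2.

2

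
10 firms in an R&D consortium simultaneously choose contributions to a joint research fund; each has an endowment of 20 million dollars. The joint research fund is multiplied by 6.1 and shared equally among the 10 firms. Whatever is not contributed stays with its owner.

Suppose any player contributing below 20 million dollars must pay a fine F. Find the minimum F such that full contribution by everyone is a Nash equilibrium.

Given the others contribute fully, the best deviation is to contribute 0 (any partial contribution still incurs the fine and gives up units whose private return 0.6100 is below 1).
Deviating from 20 to 0 saves 20 million dollars but forfeits the deviator's share of the drop in the joint research fund: 6.1/10 × 20 = 12.20.
So the deviation gain is 20 − 12.20 = 7.80, and the fine must be at least 7.80 million dollars to wipe it out.

7.80 million dollars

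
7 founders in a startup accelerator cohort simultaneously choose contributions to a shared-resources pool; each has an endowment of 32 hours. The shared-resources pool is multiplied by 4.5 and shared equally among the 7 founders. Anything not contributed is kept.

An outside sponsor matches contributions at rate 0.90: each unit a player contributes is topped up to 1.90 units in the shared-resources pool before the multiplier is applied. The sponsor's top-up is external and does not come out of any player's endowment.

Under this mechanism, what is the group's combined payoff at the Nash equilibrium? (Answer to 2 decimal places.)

1915.20 hours

Under the mechanism each unit contributed yields 4.5 × 1.90 / 7 = 1.2214 back to its contributor per unit of net cost, which exceeds 1, making full contribution the dominant choice for everyone.
So the Nash equilibrium is full contribution by all 7; the group earns 4.5 × 1.90 × 224 = 1915.20.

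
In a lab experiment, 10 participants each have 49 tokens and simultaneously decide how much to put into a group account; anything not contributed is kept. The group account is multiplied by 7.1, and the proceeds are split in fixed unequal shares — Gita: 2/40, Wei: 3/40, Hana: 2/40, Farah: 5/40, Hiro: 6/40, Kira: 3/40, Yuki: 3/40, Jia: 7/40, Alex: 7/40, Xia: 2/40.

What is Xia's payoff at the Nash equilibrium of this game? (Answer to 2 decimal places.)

Each unit j contributes comes back to j as 7.1 × (j's share), so j prefers to contribute only if that share exceeds 1/7.1 = 0.1408; otherwise keeping the unit dominates.
Hiro, Jia and Alex are above the threshold, contributing 49 each; the remaining 7 contribute 0. Total contributed: 147.
Xia keeps 49 and receives 7.1 × 147 × 2/40 = 52.19 from the group account, for a payoff of 101.19.

101.19 tokens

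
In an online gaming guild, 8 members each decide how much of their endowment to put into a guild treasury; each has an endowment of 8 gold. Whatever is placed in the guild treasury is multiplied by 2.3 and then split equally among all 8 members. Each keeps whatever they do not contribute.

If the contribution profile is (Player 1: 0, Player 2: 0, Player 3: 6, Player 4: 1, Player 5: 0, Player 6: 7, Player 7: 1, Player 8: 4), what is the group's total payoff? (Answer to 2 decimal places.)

88.70 gold

Total contributed: 0 + 0 + 6 + 1 + 0 + 7 + 1 + 4 = 19; total kept: 8 × 8 − 19 = 45.
The guild treasury pays out 2.3 × 19 = 43.70 in aggregate.
Group total = 45 + 43.70 = 88.70.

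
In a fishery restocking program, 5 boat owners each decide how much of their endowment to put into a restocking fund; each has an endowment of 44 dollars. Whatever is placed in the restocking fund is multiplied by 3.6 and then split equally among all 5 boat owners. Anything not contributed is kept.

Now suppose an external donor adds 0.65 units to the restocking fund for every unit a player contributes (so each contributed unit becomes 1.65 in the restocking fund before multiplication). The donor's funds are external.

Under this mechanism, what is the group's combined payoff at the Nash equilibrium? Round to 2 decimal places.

With the mechanism, a contributed unit returns 3.6 × 1.65 / 5 = 1.1880 per unit of net cost to the contributor — now above 1 — so contributing fully is weakly dominant for every player.
So the Nash equilibrium is full contribution by all 5; the group earns 3.6 × 1.65 × 220 = 1306.80.

1306.80 dollars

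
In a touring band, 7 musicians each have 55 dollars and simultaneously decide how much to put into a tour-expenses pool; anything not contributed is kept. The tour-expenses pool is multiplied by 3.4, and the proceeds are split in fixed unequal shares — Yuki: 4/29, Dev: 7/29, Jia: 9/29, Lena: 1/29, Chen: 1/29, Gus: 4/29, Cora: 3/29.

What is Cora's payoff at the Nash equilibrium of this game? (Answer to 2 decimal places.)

74.34 dollars

Player j's private return per contributed unit is 3.4 × (j's share). Contributing is weakly dominant for j when that share is at least 1/3.4 = 0.2941, and contributing 0 is dominant otherwise.
The only share above 0.2941 is Jia's 9/29, contributing 55; the remaining 6 contribute 0. Total contributed: 55.
Cora keeps 55 and receives 3.4 × 55 × 3/29 = 19.34 from the tour-expenses pool, for a payoff of 74.34.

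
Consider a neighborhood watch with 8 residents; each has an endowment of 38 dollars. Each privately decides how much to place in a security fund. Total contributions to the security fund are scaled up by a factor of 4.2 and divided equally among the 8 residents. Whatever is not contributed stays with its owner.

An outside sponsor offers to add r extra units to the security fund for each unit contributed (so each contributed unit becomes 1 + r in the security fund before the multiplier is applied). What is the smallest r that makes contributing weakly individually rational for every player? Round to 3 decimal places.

0.905

With matching at rate r, one contributed unit becomes (1 + r) in the security fund and returns 4.2 × (1 + r) / 8 to the contributor.
Setting this equal to 1: 1 + r = 8/4.2 = 1.9048.
So the minimum matching rate is r = 1.9048 − 1 = 0.905.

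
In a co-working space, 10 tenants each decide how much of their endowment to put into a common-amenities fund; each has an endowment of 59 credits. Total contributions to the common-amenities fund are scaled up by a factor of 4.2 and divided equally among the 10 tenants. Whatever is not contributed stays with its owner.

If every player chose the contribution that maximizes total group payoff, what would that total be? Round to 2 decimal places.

2478.00 credits

Each contributed unit returns 4.200 to the group as a whole (0.4200 to each of 10 players), which exceeds 1, so the social optimum is full contribution: group total = 4.200 × 590 = 2478.00.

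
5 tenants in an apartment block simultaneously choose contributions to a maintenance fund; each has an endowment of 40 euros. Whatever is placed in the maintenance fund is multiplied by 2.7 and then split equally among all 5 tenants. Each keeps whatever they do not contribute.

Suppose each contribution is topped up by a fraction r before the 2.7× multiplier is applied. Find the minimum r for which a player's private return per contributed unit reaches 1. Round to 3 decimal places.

With matching at rate r, one contributed unit becomes (1 + r) in the maintenance fund and returns 2.7 × (1 + r) / 5 to the contributor.
Setting this equal to 1: 1 + r = 5/2.7 = 1.8519.
So the minimum matching rate is r = 1.8519 − 1 = 0.852.

0.852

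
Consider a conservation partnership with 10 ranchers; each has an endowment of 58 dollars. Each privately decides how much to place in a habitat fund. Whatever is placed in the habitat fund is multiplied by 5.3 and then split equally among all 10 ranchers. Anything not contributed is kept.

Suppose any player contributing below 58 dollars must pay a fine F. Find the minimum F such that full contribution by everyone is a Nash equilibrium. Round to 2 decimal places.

27.26 dollars

Given the others contribute fully, the best deviation is to contribute 0 (any partial contribution still incurs the fine and gives up units whose private return 0.5300 is below 1).
Deviating from 58 to 0 saves 58 dollars but forfeits the deviator's share of the drop in the habitat fund: 5.3/10 × 58 = 30.74.
So the deviation gain is 58 − 30.74 = 27.26, and the fine must be at least 27.26 dollars to wipe it out.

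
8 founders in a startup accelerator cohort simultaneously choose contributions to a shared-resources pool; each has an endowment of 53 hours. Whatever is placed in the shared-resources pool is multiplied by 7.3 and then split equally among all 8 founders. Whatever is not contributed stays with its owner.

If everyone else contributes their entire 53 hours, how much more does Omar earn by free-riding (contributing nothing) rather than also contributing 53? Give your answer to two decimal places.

Switching from a contribution of 53 to 0 lets Omar keep an extra 53 hours, but lowers the shared-resources pool by 53, which costs Omar their own share of that drop: 7.3/8 × 53 = 48.36.
Net gain = 53 − 48.36 = 4.64. The private return per contributed unit (0.9125) is below 1, so free-riding is indeed the best response regardless of what the others do.

4.64 hours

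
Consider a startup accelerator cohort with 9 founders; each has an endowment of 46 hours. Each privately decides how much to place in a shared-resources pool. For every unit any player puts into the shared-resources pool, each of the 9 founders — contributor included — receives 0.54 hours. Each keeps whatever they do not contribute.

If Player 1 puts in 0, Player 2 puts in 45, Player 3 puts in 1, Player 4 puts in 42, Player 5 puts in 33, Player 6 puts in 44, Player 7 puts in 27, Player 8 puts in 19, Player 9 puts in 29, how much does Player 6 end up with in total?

131.60 hours

Total contributed: 0 + 45 + 1 + 42 + 33 + 44 + 27 + 19 + 29 = 240.
Each receives 0.54 × 240 = 129.60 from the shared-resources pool.
Player 6 keeps 46 − 44 = 2, so Player 6's payoff is 2 + 129.60 = 131.60.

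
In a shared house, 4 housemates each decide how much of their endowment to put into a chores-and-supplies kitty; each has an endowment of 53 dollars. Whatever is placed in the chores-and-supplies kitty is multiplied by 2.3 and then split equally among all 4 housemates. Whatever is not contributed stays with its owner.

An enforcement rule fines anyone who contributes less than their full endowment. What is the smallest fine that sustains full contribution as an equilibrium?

Given the others contribute fully, the best deviation is to contribute 0 (any partial contribution still incurs the fine and gives up units whose private return 0.5750 is below 1).
Deviating from 53 to 0 saves 53 dollars but forfeits the deviator's share of the drop in the chores-and-supplies kitty: 2.3/4 × 53 = 30.47.
So the deviation gain is 53 − 30.47 = 22.53, and the fine must be at least 22.53 dollars to wipe it out.

22.53 dollars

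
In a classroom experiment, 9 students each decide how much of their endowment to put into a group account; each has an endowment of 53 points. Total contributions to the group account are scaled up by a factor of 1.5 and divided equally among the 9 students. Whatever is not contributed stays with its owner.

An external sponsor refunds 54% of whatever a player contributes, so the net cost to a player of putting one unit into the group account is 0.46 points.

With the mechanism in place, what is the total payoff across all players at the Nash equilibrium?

477.00 points

With the mechanism, a contributed unit returns (1.5/9) / 0.46 = 0.3623 per unit of net cost — still below 1 — so contributing 0 remains dominant for every player.
Everyone keeps their endowment and the group total is 9 × 53 = 477.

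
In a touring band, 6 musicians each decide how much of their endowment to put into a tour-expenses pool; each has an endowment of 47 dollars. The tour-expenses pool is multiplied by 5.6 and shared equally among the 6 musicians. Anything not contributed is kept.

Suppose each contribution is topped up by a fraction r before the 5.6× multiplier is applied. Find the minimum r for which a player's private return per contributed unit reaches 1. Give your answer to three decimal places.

0.071

With matching at rate r, one contributed unit becomes (1 + r) in the tour-expenses pool and returns 5.6 × (1 + r) / 6 to the contributor.
Setting this equal to 1: 1 + r = 6/5.6 = 1.0714.
So the minimum matching rate is r = 1.0714 − 1 = 0.071.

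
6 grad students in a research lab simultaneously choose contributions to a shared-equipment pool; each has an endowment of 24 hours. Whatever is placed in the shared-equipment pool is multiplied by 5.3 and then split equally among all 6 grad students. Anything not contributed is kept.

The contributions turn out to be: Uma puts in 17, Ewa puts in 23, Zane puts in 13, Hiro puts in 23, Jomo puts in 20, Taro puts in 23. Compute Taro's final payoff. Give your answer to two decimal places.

Total contributed: 17 + 23 + 13 + 23 + 20 + 23 = 119.
Each receives 5.3 × 119 / 6 = 105.12 from the shared-equipment pool.
Taro keeps 24 − 23 = 1, so Taro's payoff is 1 + 105.12 = 106.12.

106.12 hours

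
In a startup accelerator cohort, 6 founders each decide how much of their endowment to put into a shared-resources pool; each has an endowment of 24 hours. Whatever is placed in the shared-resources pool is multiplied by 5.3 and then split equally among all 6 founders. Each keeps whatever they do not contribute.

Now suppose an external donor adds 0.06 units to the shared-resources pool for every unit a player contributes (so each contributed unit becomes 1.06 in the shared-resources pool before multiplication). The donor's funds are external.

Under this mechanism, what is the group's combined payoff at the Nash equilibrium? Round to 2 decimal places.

Even with the mechanism, each unit contributed returns only 5.3 × 1.06 / 6 = 0.9363 per unit of net cost, so contributing nothing is still dominant.
At the Nash equilibrium no one contributes; group total payoff = 6 × 24 = 144.

144.00 hours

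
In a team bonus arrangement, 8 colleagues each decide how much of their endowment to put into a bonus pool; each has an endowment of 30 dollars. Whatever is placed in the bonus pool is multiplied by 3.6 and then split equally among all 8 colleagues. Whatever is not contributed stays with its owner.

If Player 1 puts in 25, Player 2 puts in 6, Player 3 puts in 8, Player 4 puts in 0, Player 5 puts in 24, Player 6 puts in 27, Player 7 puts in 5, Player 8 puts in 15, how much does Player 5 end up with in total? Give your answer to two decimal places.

Total contributed: 25 + 6 + 8 + 0 + 24 + 27 + 5 + 15 = 110.
Each receives 3.6 × 110 / 8 = 49.50 from the bonus pool.
Player 5 keeps 30 − 24 = 6, so Player 5's payoff is 6 + 49.50 = 55.50.

55.50 dollars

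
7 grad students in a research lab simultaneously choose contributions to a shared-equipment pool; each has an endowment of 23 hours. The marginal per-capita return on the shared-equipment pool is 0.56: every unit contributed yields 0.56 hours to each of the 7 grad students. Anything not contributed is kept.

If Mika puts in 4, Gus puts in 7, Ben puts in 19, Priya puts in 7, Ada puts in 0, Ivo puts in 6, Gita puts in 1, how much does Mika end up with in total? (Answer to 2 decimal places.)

Total contributed: 4 + 7 + 19 + 7 + 0 + 6 + 1 = 44.
Each receives 0.56 × 44 = 24.64 from the shared-equipment pool.
Mika keeps 23 − 4 = 19, so Mika's payoff is 19 + 24.64 = 43.64.

43.64 hours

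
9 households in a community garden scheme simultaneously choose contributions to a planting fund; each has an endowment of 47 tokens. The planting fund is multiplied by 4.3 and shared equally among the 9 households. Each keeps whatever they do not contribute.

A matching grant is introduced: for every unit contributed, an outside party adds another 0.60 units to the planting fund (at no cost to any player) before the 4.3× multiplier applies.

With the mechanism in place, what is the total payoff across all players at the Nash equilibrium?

423.00 tokens

The effective private return is 4.3 × 1.60 / 9 = 0.7644, which is still under 1, so the mechanism doesn't change anyone's dominant strategy: zero contribution.
At the Nash equilibrium no one contributes; group total payoff = 9 × 47 = 423.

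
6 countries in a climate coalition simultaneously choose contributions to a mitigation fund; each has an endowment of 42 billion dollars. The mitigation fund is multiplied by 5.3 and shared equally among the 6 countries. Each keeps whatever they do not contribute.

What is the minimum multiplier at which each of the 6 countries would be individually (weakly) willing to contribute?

A contributed unit returns (multiplier)/6 to its contributor.
This reaches 1 exactly when the multiplier is 6.

6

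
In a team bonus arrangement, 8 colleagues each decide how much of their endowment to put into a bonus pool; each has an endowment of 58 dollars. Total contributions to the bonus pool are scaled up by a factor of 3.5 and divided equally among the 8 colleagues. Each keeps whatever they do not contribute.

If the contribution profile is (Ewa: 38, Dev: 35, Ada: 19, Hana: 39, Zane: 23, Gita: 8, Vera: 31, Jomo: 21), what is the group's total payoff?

999.00 dollars

Total contributed: 38 + 35 + 19 + 39 + 23 + 8 + 31 + 21 = 214; total kept: 8 × 58 − 214 = 250.
The bonus pool pays out 3.5 × 214 = 749.00 in aggregate.
Group total = 250 + 749.00 = 999.00.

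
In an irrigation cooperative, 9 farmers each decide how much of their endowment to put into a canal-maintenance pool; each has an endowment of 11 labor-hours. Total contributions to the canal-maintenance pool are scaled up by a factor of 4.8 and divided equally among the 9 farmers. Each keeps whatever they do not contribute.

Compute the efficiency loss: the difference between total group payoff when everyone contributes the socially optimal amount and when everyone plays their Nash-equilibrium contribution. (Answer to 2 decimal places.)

376.20 labor-hours

Each contributed unit returns 4.8/9 = 0.5333 to its contributor — below 1 — so contributing 0 is dominant for every player. At the Nash equilibrium everyone keeps their 11, and the group total is 9 × 11 = 99.
Each contributed unit returns 4.800 to the group as a whole (0.5333 to each of 9 players), which exceeds 1, so the social optimum is full contribution: group total = 4.800 × 99 = 475.20.
Efficiency loss = 475.20 − 99 = 376.20.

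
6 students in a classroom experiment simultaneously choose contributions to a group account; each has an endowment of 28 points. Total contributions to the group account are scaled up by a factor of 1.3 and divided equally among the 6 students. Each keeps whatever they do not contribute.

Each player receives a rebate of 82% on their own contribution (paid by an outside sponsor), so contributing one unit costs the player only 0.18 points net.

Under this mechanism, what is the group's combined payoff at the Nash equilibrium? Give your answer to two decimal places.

356.16 points

Under the mechanism each unit contributed yields (1.3/6) / 0.18 = 1.2037 back to its contributor per unit of net cost, which exceeds 1, making full contribution the dominant choice for everyone.
So the Nash equilibrium is full contribution by all 6; the group earns 6 × (28 × 0.82 + 1.3 × 28) = 356.16.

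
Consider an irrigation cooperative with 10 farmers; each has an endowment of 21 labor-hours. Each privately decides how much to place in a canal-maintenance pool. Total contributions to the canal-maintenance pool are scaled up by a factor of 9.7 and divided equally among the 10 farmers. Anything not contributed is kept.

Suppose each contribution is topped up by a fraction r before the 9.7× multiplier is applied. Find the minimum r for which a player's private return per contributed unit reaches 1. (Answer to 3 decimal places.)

0.031

With matching at rate r, one contributed unit becomes (1 + r) in the canal-maintenance pool and returns 9.7 × (1 + r) / 10 to the contributor.
Setting this equal to 1: 1 + r = 10/9.7 = 1.0309.
So the minimum matching rate is r = 1.0309 − 1 = 0.031.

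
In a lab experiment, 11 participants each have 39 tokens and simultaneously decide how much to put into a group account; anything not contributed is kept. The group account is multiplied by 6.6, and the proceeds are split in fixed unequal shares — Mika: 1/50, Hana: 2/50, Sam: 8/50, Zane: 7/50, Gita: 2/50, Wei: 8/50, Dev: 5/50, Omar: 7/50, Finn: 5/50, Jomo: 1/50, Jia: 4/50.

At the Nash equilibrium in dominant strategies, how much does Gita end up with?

Player j's private return per contributed unit is 6.6 × (j's share). Contributing is weakly dominant for j when that share is at least 1/6.6 = 0.1515, and contributing 0 is dominant otherwise.
Sam and Wei are above the threshold, contributing 39 each; the remaining 9 contribute 0. Total contributed: 78.
Gita keeps 39 and receives 6.6 × 78 × 2/50 = 20.59 from the group account, for a payoff of 59.59.

59.59 tokens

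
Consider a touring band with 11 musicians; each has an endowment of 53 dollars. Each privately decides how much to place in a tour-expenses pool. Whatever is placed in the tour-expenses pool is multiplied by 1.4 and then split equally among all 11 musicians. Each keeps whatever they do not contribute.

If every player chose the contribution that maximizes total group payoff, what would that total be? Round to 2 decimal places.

Each contributed unit returns 1.400 to the group as a whole (0.1273 to each of 11 players), which exceeds 1, so the social optimum is full contribution: group total = 1.400 × 583 = 816.20.

816.20 dollars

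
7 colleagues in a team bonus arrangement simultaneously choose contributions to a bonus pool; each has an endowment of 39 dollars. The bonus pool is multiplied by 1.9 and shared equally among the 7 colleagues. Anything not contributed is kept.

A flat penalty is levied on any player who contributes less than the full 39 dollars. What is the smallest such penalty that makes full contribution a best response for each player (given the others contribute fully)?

28.41 dollars

Given the others contribute fully, the best deviation is to contribute 0 (any partial contribution still incurs the fine and gives up units whose private return 0.2714 is below 1).
Deviating from 39 to 0 saves 39 dollars but forfeits the deviator's share of the drop in the bonus pool: 1.9/7 × 39 = 10.59.
So the deviation gain is 39 − 10.59 = 28.41, and the fine must be at least 28.41 dollars to wipe it out.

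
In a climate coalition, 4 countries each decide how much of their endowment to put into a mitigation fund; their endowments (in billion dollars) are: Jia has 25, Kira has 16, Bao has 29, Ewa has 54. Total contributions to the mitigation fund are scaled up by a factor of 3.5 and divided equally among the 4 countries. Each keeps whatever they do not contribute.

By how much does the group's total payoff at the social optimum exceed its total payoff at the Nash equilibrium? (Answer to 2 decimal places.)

310.00 billion dollars

The private return per contributed unit is 3.5/4 = 0.8750 < 1 for every player regardless of endowment, so the Nash equilibrium is zero contribution and the group total is Σ E_j = 25 + 16 + 29 + 54 = 124.
Each contributed unit returns 3.500 to the group, so the social optimum is full contribution by everyone: group total = 3.500 × 124 = 434.00.
Efficiency loss = (3.500 − 1) × 124 = 310.00.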